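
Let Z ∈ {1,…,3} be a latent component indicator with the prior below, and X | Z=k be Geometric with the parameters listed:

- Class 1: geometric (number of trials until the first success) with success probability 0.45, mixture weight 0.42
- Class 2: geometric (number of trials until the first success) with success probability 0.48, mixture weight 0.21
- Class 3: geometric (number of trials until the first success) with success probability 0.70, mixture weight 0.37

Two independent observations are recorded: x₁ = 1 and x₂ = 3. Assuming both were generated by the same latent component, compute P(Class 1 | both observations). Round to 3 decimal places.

P(component k | x) = π_k·f_k(x) / marginal(x), where marginal(x) = Σ_j π_j·f_j(x).
Since both observations come from the same component, the likelihood for component k is f_k(x₁)·f_k(x₂).
  f_1 = [0.45·(1−0.45)^0 = 0.45·1 = 0.45] × [0.136125] = 0.0612563
  f_2 = [0.48·(1−0.48)^0 = 0.48·1 = 0.48] × [0.129792] = 0.0623002
  f_3 = [0.70·(1−0.70)^0 = 0.70·1 = 0.7] × [0.063] = 0.0441
Multiply by the mixture weights:
  π_1·f_1 = 0.42 × 0.0612563 = 0.0257276
  π_2·f_2 = 0.21 × 0.0623002 = 0.013083
  π_3·f_3 = 0.37 × 0.0441 = 0.016317
Evidence: 0.0257276 + 0.013083 + 0.016317 = 0.0551277
Responsibility of Class 1: 0.0257276 / 0.0551277 ≈ 0.467

0.467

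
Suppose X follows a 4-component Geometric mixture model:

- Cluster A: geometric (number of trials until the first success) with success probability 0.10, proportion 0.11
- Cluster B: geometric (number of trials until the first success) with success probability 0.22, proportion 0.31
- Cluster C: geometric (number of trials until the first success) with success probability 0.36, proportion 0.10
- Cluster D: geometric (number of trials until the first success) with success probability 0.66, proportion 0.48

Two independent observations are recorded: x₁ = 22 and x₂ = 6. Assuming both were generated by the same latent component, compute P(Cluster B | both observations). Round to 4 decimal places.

The responsibility of component k is P(Z=k) f_k(x) divided by Σ_j P(Z=j) f_j(x).
Since both observations come from the same component, the likelihood for component k is f_k(x₁)·f_k(x₂).
  f_A = [0.0109419] × [0.059049] = 0.000646108
  f_B = [0.00119237] × [0.0635178] = 7.57365e-05
  f_C = [3.06254e-05] × [0.0386547] = 1.18382e-06
  f_D = [9.56315e-11] × [0.00299874] = 2.86774e-13
Multiply by the mixture weights:
  P(Z=A)·f_A = 0.11 × 0.000646108 = 7.10719e-05
  P(Z=B)·f_B = 0.31 × 7.57365e-05 = 2.34783e-05
  P(Z=C)·f_C = 0.10 × 1.18382e-06 = 1.18382e-07
  P(Z=D)·f_D = 0.48 × 2.86774e-13 = 1.37652e-13
Marginal: 7.10719e-05 + 2.34783e-05 + 1.18382e-07 + 1.37652e-13 = 9.46686e-05
Responsibility of Cluster B: 2.34783e-05 / 9.46686e-05 ≈ 0.2480

0.2480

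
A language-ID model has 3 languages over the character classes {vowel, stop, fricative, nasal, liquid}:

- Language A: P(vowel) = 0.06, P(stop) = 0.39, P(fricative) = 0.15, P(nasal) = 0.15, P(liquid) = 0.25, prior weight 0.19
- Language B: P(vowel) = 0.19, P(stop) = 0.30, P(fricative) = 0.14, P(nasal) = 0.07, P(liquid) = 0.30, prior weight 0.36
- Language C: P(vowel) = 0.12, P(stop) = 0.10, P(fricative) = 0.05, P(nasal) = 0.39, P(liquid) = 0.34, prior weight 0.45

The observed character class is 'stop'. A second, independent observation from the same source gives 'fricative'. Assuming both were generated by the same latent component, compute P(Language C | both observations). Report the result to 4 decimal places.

0.0790

Posterior ∝ prior × likelihood, so P(k | x) ∝ π_k f_k(x); normalise over all components.
Since both observations come from the same component, the likelihood for component k is f_k(x₁)·f_k(x₂).
  p_A = [P(stop | comp) = 0.39] × [0.15] = 0.0585
  p_B = [P(stop | comp) = 0.30] × [0.14] = 0.042
  p_C = [P(stop | comp) = 0.10] × [0.05] = 0.005
Multiply by the mixture weights:
  π_A·p_A = 0.19 × 0.0585 = 0.011115
  π_B·p_B = 0.36 × 0.042 = 0.01512
  π_C·p_C = 0.45 × 0.005 = 0.00225
Evidence: 0.011115 + 0.01512 + 0.00225 = 0.028485
So the posterior for Language C is 0.00225 / 0.028485 ≈ 0.0790.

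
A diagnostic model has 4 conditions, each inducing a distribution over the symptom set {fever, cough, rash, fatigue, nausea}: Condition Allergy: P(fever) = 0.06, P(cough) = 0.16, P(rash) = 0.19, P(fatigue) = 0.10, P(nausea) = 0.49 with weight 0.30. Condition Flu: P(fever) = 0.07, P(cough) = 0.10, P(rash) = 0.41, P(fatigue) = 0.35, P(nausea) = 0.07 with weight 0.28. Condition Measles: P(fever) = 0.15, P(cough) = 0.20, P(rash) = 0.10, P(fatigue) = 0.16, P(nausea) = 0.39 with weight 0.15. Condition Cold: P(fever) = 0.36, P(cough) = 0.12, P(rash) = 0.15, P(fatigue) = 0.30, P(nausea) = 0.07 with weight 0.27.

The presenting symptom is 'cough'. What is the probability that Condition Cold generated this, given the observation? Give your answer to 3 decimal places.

P(component k | x) = w_k·f_k(x) / marginal(x), where marginal(x) = Σ_j w_j·f_j(x).
Component likelihoods at x = 'cough':
  L_Allergy = 0.16
  L_Flu = 0.1
  L_Measles = 0.2
  L_Cold = 0.12
Unnormalised posteriors:
  w_Allergy·L_Allergy = 0.30 × 0.16 = 0.048
  w_Flu·L_Flu = 0.28 × 0.1 = 0.028
  w_Measles·L_Measles = 0.15 × 0.2 = 0.03
  w_Cold·L_Cold = 0.27 × 0.12 = 0.0324
Denominator: 0.048 + 0.028 + 0.03 + 0.0324 = 0.1384
P(Condition Cold | x) ≈ 0.234

0.234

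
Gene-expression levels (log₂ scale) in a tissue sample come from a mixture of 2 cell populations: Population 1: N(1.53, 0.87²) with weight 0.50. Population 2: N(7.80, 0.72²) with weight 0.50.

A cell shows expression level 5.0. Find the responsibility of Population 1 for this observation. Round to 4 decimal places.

0.3586

By Bayes' theorem, P(k | x) = π_k f_k(x) / Σ_j π_j f_j(x).
Normal densities:
  L_1 = (1/(0.87·√(2π)))·exp(−(5.0−1.53)²/(2·0.87²)) = 0.458554·exp(-7.95409) = 0.000161055
  L_2 = (1/(0.72·√(2π)))·exp(−(5.0−7.80)²/(2·0.72²)) = 0.554087·exp(-7.56173) = 0.000288112
Weight by the priors:
  π_1·L_1 = 0.50 × 0.000161055 = 8.05274e-05
  π_2·L_2 = 0.50 × 0.000288112 = 0.000144056
Denominator: 8.05274e-05 + 0.000144056 = 0.000224583
P(Population 1 | x) = 8.05274e-05 / 0.000224583 ≈ 0.3586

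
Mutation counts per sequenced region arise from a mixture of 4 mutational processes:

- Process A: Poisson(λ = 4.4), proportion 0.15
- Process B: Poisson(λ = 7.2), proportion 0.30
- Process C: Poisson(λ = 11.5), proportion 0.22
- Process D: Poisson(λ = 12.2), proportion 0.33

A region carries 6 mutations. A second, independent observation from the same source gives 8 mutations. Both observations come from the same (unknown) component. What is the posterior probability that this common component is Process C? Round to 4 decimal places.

0.0724

Posterior ∝ prior × likelihood, so P(k | x) ∝ π_k f_k(x); normalise over all components.
Since both observations come from the same component, the likelihood for component k is f_k(x₁)·f_k(x₂).
  L_A = [0.123734] × [0.0427765] = 0.00529289
  L_B = [0.144458] × [0.133727] = 0.019318
  L_C = [0.0325438] × [0.0768556] = 0.00250117
  L_D = [0.0230374] × [0.0612302] = 0.00141058
Unnormalised posteriors:
  π_A·L_A = 0.15 × 0.00529289 = 0.000793934
  π_B·L_B = 0.30 × 0.019318 = 0.00579539
  π_C·L_C = 0.22 × 0.00250117 = 0.000550258
  π_D·L_D = 0.33 × 0.00141058 = 0.000465493
Denominator: 0.000793934 + 0.00579539 + 0.000550258 + 0.000465493 = 0.00760507
P(Process C | data) ≈ 0.0724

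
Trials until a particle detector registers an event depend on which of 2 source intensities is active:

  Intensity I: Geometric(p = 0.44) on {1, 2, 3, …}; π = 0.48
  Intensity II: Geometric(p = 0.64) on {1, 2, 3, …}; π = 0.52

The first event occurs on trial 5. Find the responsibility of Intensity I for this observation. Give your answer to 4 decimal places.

0.7879

Apply Bayes' rule: the posterior for each component is proportional to its prior times its likelihood at x.
Geometric probabilities:
  p_I = 0.0432718
  p_II = 0.0107495
Multiply by the mixture weights:
  π_I·p_I = 0.48 × 0.0432718 = 0.0207705
  π_II·p_II = 0.52 × 0.0107495 = 0.00558976
Normaliser: 0.0207705 + 0.00558976 = 0.0263602
Responsibility of Intensity I: 0.0207705 / 0.0263602 ≈ 0.7879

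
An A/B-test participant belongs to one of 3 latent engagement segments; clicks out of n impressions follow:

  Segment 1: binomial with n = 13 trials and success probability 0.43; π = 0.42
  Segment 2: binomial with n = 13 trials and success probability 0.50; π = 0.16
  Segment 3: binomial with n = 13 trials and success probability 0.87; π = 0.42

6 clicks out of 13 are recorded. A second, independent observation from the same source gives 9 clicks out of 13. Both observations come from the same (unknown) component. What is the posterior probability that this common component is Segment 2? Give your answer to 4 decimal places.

0.4632

P(component k | x) = π_k·f_k(x) / marginal(x), where marginal(x) = Σ_j π_j·f_j(x).
Since both observations come from the same component, the likelihood for component k is f_k(x₁)·f_k(x₂).
  L_1 = [0.212057] × [0.0379334] = 0.00804403
  L_2 = [0.209473] × [0.0872803] = 0.0182828
  L_3 = [0.000466913] × [0.0583113] = 2.72263e-05
Prior × likelihood for each component:
  π_1·L_1 = 0.42 × 0.00804403 = 0.00337849
  π_2·L_2 = 0.16 × 0.0182828 = 0.00292525
  π_3·L_3 = 0.42 × 2.72263e-05 = 1.14351e-05
Sum: 0.00337849 + 0.00292525 + 1.14351e-05 = 0.00631518
P(Segment 2 | x₁,x₂) = 0.00292525 / 0.00631518 ≈ 0.4632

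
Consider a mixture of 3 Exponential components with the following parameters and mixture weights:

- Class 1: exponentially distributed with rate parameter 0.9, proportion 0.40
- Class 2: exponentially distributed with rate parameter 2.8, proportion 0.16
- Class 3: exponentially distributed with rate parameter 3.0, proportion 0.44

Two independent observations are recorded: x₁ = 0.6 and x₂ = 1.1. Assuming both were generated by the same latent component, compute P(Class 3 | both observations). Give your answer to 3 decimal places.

By Bayes' theorem, P(k | x) = π_k f_k(x) / Σ_j π_j f_j(x).
Since both observations come from the same component, the likelihood for component k is f_k(x₁)·f_k(x₂).
  f_1 = [0.524473] × [0.334419] = 0.175394
  f_2 = [0.521847] × [0.128686] = 0.0671544
  f_3 = [0.495897] × [0.11065] = 0.0548707
Multiply by the mixture weights:
  π_1·f_1 = 0.40 × 0.175394 = 0.0701576
  π_2·f_2 = 0.16 × 0.0671544 = 0.0107447
  π_3·f_3 = 0.44 × 0.0548707 = 0.0241431
Normaliser: 0.0701576 + 0.0107447 + 0.0241431 = 0.105045
P(Class 3 | x₁, x₂) ≈ 0.230

0.230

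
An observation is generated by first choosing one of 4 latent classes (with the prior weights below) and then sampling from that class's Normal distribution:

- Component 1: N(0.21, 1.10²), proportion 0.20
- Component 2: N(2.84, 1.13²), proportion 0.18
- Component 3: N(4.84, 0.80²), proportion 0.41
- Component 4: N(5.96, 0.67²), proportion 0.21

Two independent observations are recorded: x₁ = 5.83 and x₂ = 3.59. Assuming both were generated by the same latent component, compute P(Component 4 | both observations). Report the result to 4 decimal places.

The responsibility of component k is w_k f_k(x) divided by Σ_j w_j f_j(x).
Since both observations come from the same component, the likelihood for component k is f_k(x₁)·f_k(x₂).
  L_1 = [7.78689e-07] × [0.00323064] = 2.51566e-09
  L_2 = [0.0106536] × [0.283253] = 0.00301765
  L_3 = [0.231889] × [0.147121] = 0.0341157
  L_4 = [0.584333] × [0.00114225] = 0.000667455
Weight by the priors:
  w_1·L_1 = 0.20 × 2.51566e-09 = 5.03133e-10
  w_2·L_2 = 0.18 × 0.00301765 = 0.000543177
  w_3·L_3 = 0.41 × 0.0341157 = 0.0139875
  w_4·L_4 = 0.21 × 0.000667455 = 0.000140166
Sum: 5.03133e-10 + 0.000543177 + 0.0139875 + 0.000140166 = 0.0146708
P(Component 4 | data) ≈ 0.0096

0.0096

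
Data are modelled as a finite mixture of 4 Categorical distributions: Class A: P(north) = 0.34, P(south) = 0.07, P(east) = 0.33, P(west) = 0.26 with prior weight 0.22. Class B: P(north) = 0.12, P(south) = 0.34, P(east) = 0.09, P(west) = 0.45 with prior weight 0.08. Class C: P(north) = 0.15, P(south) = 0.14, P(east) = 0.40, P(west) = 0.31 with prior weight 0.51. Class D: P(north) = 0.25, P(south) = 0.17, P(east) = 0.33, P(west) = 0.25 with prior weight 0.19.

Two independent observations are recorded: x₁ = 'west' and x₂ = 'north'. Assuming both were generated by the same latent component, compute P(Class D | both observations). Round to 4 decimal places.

0.2001

The responsibility of component k is π_k f_k(x) divided by Σ_j π_j f_j(x).
Since both observations come from the same component, the likelihood for component k is f_k(x₁)·f_k(x₂).
  L_A = [P(west | comp) = 0.26] × [0.34] = 0.0884
  L_B = [P(west | comp) = 0.45] × [0.12] = 0.054
  L_C = [P(west | comp) = 0.31] × [0.15] = 0.0465
  L_D = [P(west | comp) = 0.25] × [0.25] = 0.0625
Weight by the priors:
  π_A·L_A = 0.22 × 0.0884 = 0.019448
  π_B·L_B = 0.08 × 0.054 = 0.00432
  π_C·L_C = 0.51 × 0.0465 = 0.023715
  π_D·L_D = 0.19 × 0.0625 = 0.011875
Sum: 0.019448 + 0.00432 + 0.023715 + 0.011875 = 0.059358
P(Class D | x) = 0.011875 / 0.059358 ≈ 0.2001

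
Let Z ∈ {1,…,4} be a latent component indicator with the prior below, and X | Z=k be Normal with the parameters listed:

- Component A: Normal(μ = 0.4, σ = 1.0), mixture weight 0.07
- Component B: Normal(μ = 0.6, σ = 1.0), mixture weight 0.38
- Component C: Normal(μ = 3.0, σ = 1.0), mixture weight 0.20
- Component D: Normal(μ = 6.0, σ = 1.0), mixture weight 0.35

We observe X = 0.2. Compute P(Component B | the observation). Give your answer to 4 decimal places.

0.8286

Posterior ∝ prior × likelihood, so P(k | x) ∝ π_k f_k(x); normalise over all components.
Component likelihoods at x = 0.2:
  f_A = 0.391043
  f_B = 0.36827
  f_C = 0.00791545
  f_D = 1.97732e-08
Multiply by the mixture weights:
  π_A·f_A = 0.07 × 0.391043 = 0.027373
  π_B·f_B = 0.38 × 0.36827 = 0.139943
  π_C·f_C = 0.20 × 0.00791545 = 0.00158309
  π_D·f_D = 0.35 × 1.97732e-08 = 6.92062e-09
Sum: 0.027373 + 0.139943 + 0.00158309 + 6.92062e-09 = 0.168899
P(Component B | the observation) ≈ 0.8286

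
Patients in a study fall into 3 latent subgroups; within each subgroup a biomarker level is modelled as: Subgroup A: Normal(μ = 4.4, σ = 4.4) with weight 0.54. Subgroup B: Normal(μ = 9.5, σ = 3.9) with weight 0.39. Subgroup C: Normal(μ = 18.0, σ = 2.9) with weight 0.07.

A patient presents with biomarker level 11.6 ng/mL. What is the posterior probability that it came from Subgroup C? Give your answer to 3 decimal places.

0.018

The responsibility of component k is P(Z=k) f_k(x) divided by Σ_j P(Z=j) f_j(x).
Evaluate each component's likelihood at the observed value:
  L_A = (1/(4.4·√(2π)))·exp(−(11.6−4.4)²/(2·4.4²)) = 0.090669·exp(-1.33884) = 0.0237687
  L_B = (1/(3.9·√(2π)))·exp(−(11.6−9.5)²/(2·3.9²)) = 0.102293·exp(-0.14497) = 0.0884883
  L_C = (1/(2.9·√(2π)))·exp(−(11.6−18.0)²/(2·2.9²)) = 0.137566·exp(-2.43520) = 0.0120481
Multiply by the mixture weights:
  P(Z=A)·L_A = 0.54 × 0.0237687 = 0.0128351
  P(Z=B)·L_B = 0.39 × 0.0884883 = 0.0345104
  P(Z=C)·L_C = 0.07 × 0.0120481 = 0.000843369
Denominator: 0.0128351 + 0.0345104 + 0.000843369 = 0.0481889
Responsibility of Subgroup C: 0.000843369 / 0.0481889 ≈ 0.018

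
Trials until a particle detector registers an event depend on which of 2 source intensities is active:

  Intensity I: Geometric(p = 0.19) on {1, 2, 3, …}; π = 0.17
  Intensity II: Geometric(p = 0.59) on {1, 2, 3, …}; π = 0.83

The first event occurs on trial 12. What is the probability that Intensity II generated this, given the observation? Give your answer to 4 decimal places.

0.0084

By Bayes' theorem, P(k | x) = w_k f_k(x) / Σ_j w_j f_j(x).
Component likelihoods at x = 12:
  L_I = 0.19·(1−0.19)^11 = 0.19·0.0984771 = 0.0187106
  L_II = 0.59·(1−0.59)^11 = 0.59·5.50329e-05 = 3.24694e-05
Unnormalised posteriors:
  w_I·L_I = 0.17 × 0.0187106 = 0.00318081
  w_II·L_II = 0.83 × 3.24694e-05 = 2.69496e-05
Evidence: 0.00318081 + 2.69496e-05 = 0.00320776
Responsibility of Intensity II: 2.69496e-05 / 0.00320776 ≈ 0.0084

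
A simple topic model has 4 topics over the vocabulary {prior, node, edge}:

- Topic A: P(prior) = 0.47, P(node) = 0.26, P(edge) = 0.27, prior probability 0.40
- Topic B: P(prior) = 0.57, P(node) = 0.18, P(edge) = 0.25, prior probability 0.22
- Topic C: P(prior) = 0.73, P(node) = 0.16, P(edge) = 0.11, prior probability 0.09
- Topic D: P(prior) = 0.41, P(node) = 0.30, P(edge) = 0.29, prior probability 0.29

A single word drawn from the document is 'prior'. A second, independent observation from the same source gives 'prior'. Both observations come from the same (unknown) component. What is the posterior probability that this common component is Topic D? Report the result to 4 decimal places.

0.1900

Posterior ∝ prior × likelihood, so P(k | x) ∝ w_k f_k(x); normalise over all components.
Since both observations come from the same component, the likelihood for component k is f_k(x₁)·f_k(x₂).
  f_A = [0.47] × [0.47] = 0.2209
  f_B = [0.57] × [0.57] = 0.3249
  f_C = [0.73] × [0.73] = 0.5329
  f_D = [0.41] × [0.41] = 0.1681
Prior × likelihood for each component:
  w_A·f_A = 0.40 × 0.2209 = 0.08836
  w_B·f_B = 0.22 × 0.3249 = 0.071478
  w_C·f_C = 0.09 × 0.5329 = 0.047961
  w_D·f_D = 0.29 × 0.1681 = 0.048749
Normaliser: 0.08836 + 0.071478 + 0.047961 + 0.048749 = 0.256548
P(Topic D | x) ≈ 0.1900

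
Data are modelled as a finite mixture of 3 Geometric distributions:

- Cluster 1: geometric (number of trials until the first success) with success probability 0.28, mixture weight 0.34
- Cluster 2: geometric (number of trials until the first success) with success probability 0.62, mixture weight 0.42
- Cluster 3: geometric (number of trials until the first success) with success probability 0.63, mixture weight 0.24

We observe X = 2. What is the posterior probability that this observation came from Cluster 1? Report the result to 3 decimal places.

0.307

By Bayes' theorem, P(k | x) = w_k f_k(x) / Σ_j w_j f_j(x).
Geometric probabilities:
  p_1 = 0.2016
  p_2 = 0.2356
  p_3 = 0.2331
Unnormalised posteriors:
  w_1·p_1 = 0.34 × 0.2016 = 0.068544
  w_2·p_2 = 0.42 × 0.2356 = 0.098952
  w_3·p_3 = 0.24 × 0.2331 = 0.055944
Normaliser: 0.068544 + 0.098952 + 0.055944 = 0.22344
P(Cluster 1 | the observation) ≈ 0.307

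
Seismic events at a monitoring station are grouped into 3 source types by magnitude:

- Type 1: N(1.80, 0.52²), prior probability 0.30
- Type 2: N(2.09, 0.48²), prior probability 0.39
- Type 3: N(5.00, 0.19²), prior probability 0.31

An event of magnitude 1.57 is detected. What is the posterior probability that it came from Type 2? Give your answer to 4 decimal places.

Posterior ∝ prior × likelihood, so P(k | x) ∝ P(Z=k) f_k(x); normalise over all components.
Evaluate each component's likelihood at the observed value:
  p_1 = (1/(0.52·√(2π)))·exp(−(1.57−1.80)²/(2·0.52²)) = 0.767197·exp(-0.09782) = 0.695705
  p_2 = (1/(0.48·√(2π)))·exp(−(1.57−2.09)²/(2·0.48²)) = 0.831130·exp(-0.58681) = 0.462192
  p_3 = (1/(0.19·√(2π)))·exp(−(1.57−5.00)²/(2·0.19²)) = 2.099696·exp(-162.94875) = 3.58436e-71
Unnormalised posteriors:
  P(Z=1)·p_1 = 0.30 × 0.695705 = 0.208711
  P(Z=2)·p_2 = 0.39 × 0.462192 = 0.180255
  P(Z=3)·p_3 = 0.31 × 3.58436e-71 = 1.11115e-71
Evidence: 0.208711 + 0.180255 + 1.11115e-71 = 0.388966
Responsibility of Type 2: 0.180255 / 0.388966 ≈ 0.4634

0.4634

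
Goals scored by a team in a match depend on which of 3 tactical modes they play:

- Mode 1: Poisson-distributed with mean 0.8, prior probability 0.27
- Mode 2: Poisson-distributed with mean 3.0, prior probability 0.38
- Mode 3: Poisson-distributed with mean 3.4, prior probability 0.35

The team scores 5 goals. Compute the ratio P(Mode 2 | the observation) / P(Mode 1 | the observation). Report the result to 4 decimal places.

Posterior odds = (π_i f_i(x)) / (π_j f_j(x)); the normalising sum cancels.
Poisson probabilities:
  p_1 = e^(−0.8)·0.8^5/5! = 0.00122697
  p_2 = e^(−3.0)·3.0^5/5! = 0.100819
  p_3 = e^(−3.4)·3.4^5/5! = 0.126361
Posterior odds = (π_2·p_2) / (π_1·p_1) = (0.38·0.100819) / (0.27·0.00122697) = 0.0383111 / 0.000331281 ≈ 115.6454

115.6454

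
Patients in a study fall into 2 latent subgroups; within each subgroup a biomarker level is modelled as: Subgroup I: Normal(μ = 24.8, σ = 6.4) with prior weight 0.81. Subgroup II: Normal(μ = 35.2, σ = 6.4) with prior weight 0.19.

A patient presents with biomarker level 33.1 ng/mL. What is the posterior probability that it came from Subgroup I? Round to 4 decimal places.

0.6599

By Bayes' theorem, P(k | x) = P(Z=k) f_k(x) / Σ_j P(Z=j) f_j(x).
Normal densities:
  f_I = (1/(6.4·√(2π)))·exp(−(33.1−24.8)²/(2·6.4²)) = 0.062335·exp(-0.84094) = 0.0268852
  f_II = (1/(6.4·√(2π)))·exp(−(33.1−35.2)²/(2·6.4²)) = 0.062335·exp(-0.05383) = 0.0590678
Prior × likelihood for each component:
  P(Z=I)·f_I = 0.81 × 0.0268852 = 0.021777
  P(Z=II)·f_II = 0.19 × 0.0590678 = 0.0112229
Marginal: 0.021777 + 0.0112229 = 0.0329999
P(Subgroup I | the observation) = 0.021777 / 0.0329999 ≈ 0.6599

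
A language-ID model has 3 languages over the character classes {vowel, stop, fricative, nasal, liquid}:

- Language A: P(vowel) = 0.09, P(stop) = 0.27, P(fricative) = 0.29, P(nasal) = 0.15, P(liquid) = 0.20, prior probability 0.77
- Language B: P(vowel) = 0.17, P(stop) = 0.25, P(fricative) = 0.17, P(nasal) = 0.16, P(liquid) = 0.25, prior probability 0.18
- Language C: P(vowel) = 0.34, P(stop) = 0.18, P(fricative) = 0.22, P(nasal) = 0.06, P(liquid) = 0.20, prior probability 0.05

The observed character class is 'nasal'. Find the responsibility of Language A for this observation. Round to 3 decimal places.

0.784

Posterior ∝ prior × likelihood, so P(k | x) ∝ π_k f_k(x); normalise over all components.
Categorical probabilities:
  f_A = 0.15
  f_B = 0.16
  f_C = 0.06
Unnormalised posteriors:
  π_A·f_A = 0.77 × 0.15 = 0.1155
  π_B·f_B = 0.18 × 0.16 = 0.0288
  π_C·f_C = 0.05 × 0.06 = 0.003
Denominator: 0.1155 + 0.0288 + 0.003 = 0.1473
So the posterior for Language A is 0.1155 / 0.1473 ≈ 0.784.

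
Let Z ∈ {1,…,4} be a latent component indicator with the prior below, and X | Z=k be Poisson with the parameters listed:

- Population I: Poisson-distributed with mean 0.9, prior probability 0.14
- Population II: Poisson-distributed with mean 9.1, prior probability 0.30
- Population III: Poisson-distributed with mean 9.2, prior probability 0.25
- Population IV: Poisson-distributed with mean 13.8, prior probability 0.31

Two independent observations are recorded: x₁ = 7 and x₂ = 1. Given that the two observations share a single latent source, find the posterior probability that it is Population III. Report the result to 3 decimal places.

0.413

P(component k | x) = π_k·f_k(x) / marginal(x), where marginal(x) = Σ_j π_j·f_j(x).
Since both observations come from the same component, the likelihood for component k is f_k(x₁)·f_k(x₂).
  f_I = [e^(−0.9)·0.9^7/7! = 3.85835e-05] × [0.365913] = 1.41182e-05
  f_II = [e^(−9.1)·9.1^7/7! = 0.114493] × [0.00101616] = 0.000116343
  f_III = [e^(−9.2)·9.2^7/7! = 0.111834] × [0.000929562] = 0.000103957
  f_IV = [e^(−13.8)·13.8^7/7! = 0.019207] × [1.40157e-05] = 2.692e-07
Prior × likelihood for each component:
  π_I·f_I = 0.14 × 1.41182e-05 = 1.97655e-06
  π_II·f_II = 0.30 × 0.000116343 = 3.4903e-05
  π_III·f_III = 0.25 × 0.000103957 = 2.59892e-05
  π_IV·f_IV = 0.31 × 2.692e-07 = 8.34519e-08
Denominator: 1.97655e-06 + 3.4903e-05 + 2.59892e-05 + 8.34519e-08 = 6.29522e-05
P(Population III | x) = 2.59892e-05 / 6.29522e-05 ≈ 0.413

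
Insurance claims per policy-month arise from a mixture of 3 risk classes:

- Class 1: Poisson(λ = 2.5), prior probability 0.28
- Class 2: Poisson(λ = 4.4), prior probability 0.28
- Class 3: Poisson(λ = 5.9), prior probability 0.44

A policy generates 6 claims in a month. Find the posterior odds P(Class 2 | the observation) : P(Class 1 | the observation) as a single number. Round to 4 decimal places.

4.4455

Posterior odds = (π_i f_i(x)) / (π_j f_j(x)); the normalising sum cancels.
Poisson probabilities:
  L_1 = e^(−2.5)·2.5^6/6! = 0.0278337
  L_2 = e^(−4.4)·4.4^6/6! = 0.123734
  L_3 = e^(−5.9)·5.9^6/6! = 0.160488
0.0346454 / 0.00779344 ≈ 4.4455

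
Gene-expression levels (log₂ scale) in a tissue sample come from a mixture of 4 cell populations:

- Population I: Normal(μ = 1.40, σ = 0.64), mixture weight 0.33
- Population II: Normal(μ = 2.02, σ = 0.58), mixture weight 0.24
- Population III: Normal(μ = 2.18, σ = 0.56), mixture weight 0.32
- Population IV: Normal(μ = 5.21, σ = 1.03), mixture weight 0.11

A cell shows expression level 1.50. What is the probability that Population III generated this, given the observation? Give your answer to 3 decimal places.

0.258

Apply Bayes' rule: the posterior for each component is proportional to its prior times its likelihood at x.
Normal densities:
  L_I = (1/(0.64·√(2π)))·exp(−(1.50−1.40)²/(2·0.64²)) = 0.623347·exp(-0.01221) = 0.615784
  L_II = (1/(0.58·√(2π)))·exp(−(1.50−2.02)²/(2·0.58²)) = 0.687832·exp(-0.40190) = 0.460191
  L_III = (1/(0.56·√(2π)))·exp(−(1.50−2.18)²/(2·0.56²)) = 0.712397·exp(-0.73724) = 0.340832
  L_IV = (1/(1.03·√(2π)))·exp(−(1.50−5.21)²/(2·1.03²)) = 0.387323·exp(-6.48699) = 0.00058994
Weight by the priors:
  w_I·L_I = 0.33 × 0.615784 = 0.203209
  w_II·L_II = 0.24 × 0.460191 = 0.110446
  w_III·L_III = 0.32 × 0.340832 = 0.109066
  w_IV·L_IV = 0.11 × 0.00058994 = 6.48934e-05
Evidence: 0.203209 + 0.110446 + 0.109066 + 6.48934e-05 = 0.422786
Responsibility of Population III: 0.109066 / 0.422786 ≈ 0.258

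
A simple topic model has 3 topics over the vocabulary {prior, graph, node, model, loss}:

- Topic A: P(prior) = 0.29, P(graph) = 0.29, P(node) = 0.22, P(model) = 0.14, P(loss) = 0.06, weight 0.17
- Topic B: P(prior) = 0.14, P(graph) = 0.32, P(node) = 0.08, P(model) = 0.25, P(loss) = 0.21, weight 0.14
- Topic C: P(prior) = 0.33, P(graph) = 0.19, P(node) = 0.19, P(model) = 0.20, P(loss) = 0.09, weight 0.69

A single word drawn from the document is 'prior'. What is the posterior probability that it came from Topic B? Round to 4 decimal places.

The responsibility of component k is w_k f_k(x) divided by Σ_j w_j f_j(x).
Evaluate each component's likelihood at the observed value:
  f_A = P(prior | comp) = 0.29
  f_B = P(prior | comp) = 0.14
  f_C = P(prior | comp) = 0.33
Multiply by the mixture weights:
  w_A·f_A = 0.17 × 0.29 = 0.0493
  w_B·f_B = 0.14 × 0.14 = 0.0196
  w_C·f_C = 0.69 × 0.33 = 0.2277
Marginal: 0.0493 + 0.0196 + 0.2277 = 0.2966
P(Topic B | 'prior') = 0.0196 / 0.2966 ≈ 0.0661

0.0661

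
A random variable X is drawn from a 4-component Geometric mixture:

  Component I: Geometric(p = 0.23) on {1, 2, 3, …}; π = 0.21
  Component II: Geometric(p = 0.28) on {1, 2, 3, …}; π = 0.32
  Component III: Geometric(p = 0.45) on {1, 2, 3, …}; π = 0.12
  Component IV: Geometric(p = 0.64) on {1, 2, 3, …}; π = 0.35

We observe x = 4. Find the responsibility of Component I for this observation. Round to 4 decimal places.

0.2943

By Bayes' theorem, P(k | x) = π_k f_k(x) / Σ_j π_j f_j(x).
Evaluate each component's likelihood at the observed value:
  p_I = 0.105003
  p_II = 0.104509
  p_III = 0.0748688
  p_IV = 0.0298598
Prior × likelihood for each component:
  π_I·p_I = 0.21 × 0.105003 = 0.0220505
  π_II·p_II = 0.32 × 0.104509 = 0.033443
  π_III·p_III = 0.12 × 0.0748688 = 0.00898425
  π_IV·p_IV = 0.35 × 0.0298598 = 0.0104509
Normaliser: 0.0220505 + 0.033443 + 0.00898425 + 0.0104509 = 0.0749288
P(Component I | x) = 0.0220505 / 0.0749288 ≈ 0.2943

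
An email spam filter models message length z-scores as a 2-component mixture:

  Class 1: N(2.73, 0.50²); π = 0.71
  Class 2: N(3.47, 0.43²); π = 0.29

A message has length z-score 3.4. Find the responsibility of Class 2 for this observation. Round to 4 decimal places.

0.5349

Apply Bayes' rule: the posterior for each component is proportional to its prior times its likelihood at x.
Normal densities:
  f_1 = (1/(0.50·√(2π)))·exp(−(3.4−2.73)²/(2·0.50²)) = 0.797885·exp(-0.89780) = 0.32511
  f_2 = (1/(0.43·√(2π)))·exp(−(3.4−3.47)²/(2·0.43²)) = 0.927773·exp(-0.01325) = 0.91556
Weight by the priors:
  w_1·f_1 = 0.71 × 0.32511 = 0.230828
  w_2·f_2 = 0.29 × 0.91556 = 0.265513
Denominator: 0.230828 + 0.265513 = 0.496341
Responsibility of Class 2: 0.265513 / 0.496341 ≈ 0.5349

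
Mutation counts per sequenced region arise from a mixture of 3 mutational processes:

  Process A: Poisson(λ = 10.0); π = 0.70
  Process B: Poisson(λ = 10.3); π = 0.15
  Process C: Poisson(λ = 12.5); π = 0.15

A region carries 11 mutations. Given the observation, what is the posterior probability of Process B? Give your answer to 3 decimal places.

0.154

The responsibility of component k is w_k f_k(x) divided by Σ_j w_j f_j(x).
Poisson probabilities:
  f_A = e^(−10.0)·10.0^11/11! = 0.113736
  f_B = e^(−10.3)·10.3^11/11! = 0.116633
  f_C = e^(−12.5)·12.5^11/11! = 0.108686
Unnormalised posteriors:
  w_A·f_A = 0.70 × 0.113736 = 0.0796155
  w_B·f_B = 0.15 × 0.116633 = 0.0174949
  w_C·f_C = 0.15 × 0.108686 = 0.0163029
Evidence: 0.0796155 + 0.0174949 + 0.0163029 = 0.113413
P(Process B | the observation) = 0.0174949 / 0.113413 ≈ 0.154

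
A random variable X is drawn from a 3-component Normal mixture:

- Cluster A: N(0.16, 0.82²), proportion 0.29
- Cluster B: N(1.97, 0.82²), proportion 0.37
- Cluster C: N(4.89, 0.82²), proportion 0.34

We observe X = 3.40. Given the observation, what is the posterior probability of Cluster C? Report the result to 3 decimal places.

By Bayes' theorem, P(k | x) = π_k f_k(x) / Σ_j π_j f_j(x).
Evaluate each component's likelihood at the observed value:
  f_A = (1/(0.82·√(2π)))·exp(−(3.40−0.16)²/(2·0.82²)) = 0.486515·exp(-7.80607) = 0.000198136
  f_B = (1/(0.82·√(2π)))·exp(−(3.40−1.97)²/(2·0.82²)) = 0.486515·exp(-1.52060) = 0.106343
  f_C = (1/(0.82·√(2π)))·exp(−(3.40−4.89)²/(2·0.82²)) = 0.486515·exp(-1.65088) = 0.0933532
Weight by the priors:
  π_A·f_A = 0.29 × 0.000198136 = 5.74595e-05
  π_B·f_B = 0.37 × 0.106343 = 0.0393469
  π_C·f_C = 0.34 × 0.0933532 = 0.0317401
Denominator: 5.74595e-05 + 0.0393469 + 0.0317401 = 0.0711445
Responsibility of Cluster C: 0.0317401 / 0.0711445 ≈ 0.446

0.446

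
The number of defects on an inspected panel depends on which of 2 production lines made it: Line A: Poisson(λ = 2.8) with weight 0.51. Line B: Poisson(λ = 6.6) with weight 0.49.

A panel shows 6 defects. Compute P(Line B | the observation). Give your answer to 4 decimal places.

0.7866

P(component k | x) = π_k·f_k(x) / marginal(x), where marginal(x) = Σ_j π_j·f_j(x).
Poisson probabilities:
  L_A = e^(−2.8)·2.8^6/6! = 0.0406997
  L_B = e^(−6.6)·6.6^6/6! = 0.156166
Unnormalised posteriors:
  π_A·L_A = 0.51 × 0.0406997 = 0.0207568
  π_B·L_B = 0.49 × 0.156166 = 0.0765215
Marginal: 0.0207568 + 0.0765215 = 0.0972784
Responsibility of Line B: 0.0765215 / 0.0972784 ≈ 0.7866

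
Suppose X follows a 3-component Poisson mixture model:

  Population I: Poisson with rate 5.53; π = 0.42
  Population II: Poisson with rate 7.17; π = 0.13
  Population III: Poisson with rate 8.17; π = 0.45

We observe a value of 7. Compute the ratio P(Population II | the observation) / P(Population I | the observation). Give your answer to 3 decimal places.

Only the two components matter; the odds are (π_i f_i(x)) / (π_j f_j(x)).
Poisson probabilities:
  f_I = 0.124451
  f_II = 0.1487
  f_III = 0.136439
Odds = (0.13/0.42) × (0.1487/0.124451) = 0.309524 × 1.19486 ≈ 0.370

0.370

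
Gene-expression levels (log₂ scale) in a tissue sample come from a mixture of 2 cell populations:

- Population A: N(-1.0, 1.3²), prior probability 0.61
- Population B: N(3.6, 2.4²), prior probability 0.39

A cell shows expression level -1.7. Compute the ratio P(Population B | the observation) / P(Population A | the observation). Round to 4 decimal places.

0.0350

Posterior odds = (w_i f_i(x)) / (w_j f_j(x)); the normalising sum cancels.
Component likelihoods at x = -1.7:
  f_A = (1/(1.3·√(2π)))·exp(−(-1.7−-1.0)²/(2·1.3²)) = 0.306879·exp(-0.14497) = 0.265465
  f_B = (1/(2.4·√(2π)))·exp(−(-1.7−3.6)²/(2·2.4²)) = 0.166226·exp(-2.43837) = 0.0145121
Odds = (0.39/0.61) × (0.0145121/0.265465) = 0.639344 × 0.0546666 ≈ 0.0350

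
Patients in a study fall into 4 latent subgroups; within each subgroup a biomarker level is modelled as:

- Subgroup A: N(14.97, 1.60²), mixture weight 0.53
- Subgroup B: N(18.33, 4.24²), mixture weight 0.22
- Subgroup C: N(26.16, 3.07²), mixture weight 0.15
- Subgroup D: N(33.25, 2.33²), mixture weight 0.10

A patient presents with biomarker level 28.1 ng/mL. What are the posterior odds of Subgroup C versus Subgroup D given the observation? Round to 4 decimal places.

10.7264

Only the two components matter; the odds are (π_i f_i(x)) / (π_j f_j(x)).
Component likelihoods at x = 28.1 ng/mL:
  L_A = 5.93668e-16
  L_B = 0.00661593
  L_C = 0.106429
  L_D = 0.0148832
Posterior odds = (π_C·L_C) / (π_D·L_D) = (0.15·0.106429) / (0.10·0.0148832) = 0.0159643 / 0.00148832 ≈ 10.7264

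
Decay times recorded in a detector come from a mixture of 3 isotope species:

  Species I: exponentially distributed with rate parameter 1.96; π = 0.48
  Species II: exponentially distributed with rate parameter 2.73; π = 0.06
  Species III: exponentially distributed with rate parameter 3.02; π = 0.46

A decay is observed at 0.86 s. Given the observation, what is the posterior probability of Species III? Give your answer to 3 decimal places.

Posterior ∝ prior × likelihood, so P(k | x) ∝ π_k f_k(x); normalise over all components.
Exponential densities:
  f_I = 0.363253
  f_II = 0.260931
  f_III = 0.224935
Prior × likelihood for each component:
  π_I·f_I = 0.48 × 0.363253 = 0.174361
  π_II·f_II = 0.06 × 0.260931 = 0.0156559
  π_III·f_III = 0.46 × 0.224935 = 0.10347
Sum: 0.174361 + 0.0156559 + 0.10347 = 0.293488
So the posterior for Species III is 0.10347 / 0.293488 ≈ 0.353.

0.353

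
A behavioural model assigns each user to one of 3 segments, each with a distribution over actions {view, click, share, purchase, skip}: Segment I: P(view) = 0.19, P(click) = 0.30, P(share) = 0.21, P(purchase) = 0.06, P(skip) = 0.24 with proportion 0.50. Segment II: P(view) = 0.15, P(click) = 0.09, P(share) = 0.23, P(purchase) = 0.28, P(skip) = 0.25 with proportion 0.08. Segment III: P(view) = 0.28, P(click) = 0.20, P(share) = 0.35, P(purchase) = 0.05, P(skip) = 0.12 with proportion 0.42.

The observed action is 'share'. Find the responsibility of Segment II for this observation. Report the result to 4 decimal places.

0.0680

P(component k | x) = π_k·f_k(x) / marginal(x), where marginal(x) = Σ_j π_j·f_j(x).
Categorical probabilities:
  f_I = P(share | comp) = 0.21
  f_II = P(share | comp) = 0.23
  f_III = P(share | comp) = 0.35
Multiply by the mixture weights:
  π_I·f_I = 0.50 × 0.21 = 0.105
  π_II·f_II = 0.08 × 0.23 = 0.0184
  π_III·f_III = 0.42 × 0.35 = 0.147
Marginal: 0.105 + 0.0184 + 0.147 = 0.2704
P(Segment II | data) = 0.0184 / 0.2704 ≈ 0.0680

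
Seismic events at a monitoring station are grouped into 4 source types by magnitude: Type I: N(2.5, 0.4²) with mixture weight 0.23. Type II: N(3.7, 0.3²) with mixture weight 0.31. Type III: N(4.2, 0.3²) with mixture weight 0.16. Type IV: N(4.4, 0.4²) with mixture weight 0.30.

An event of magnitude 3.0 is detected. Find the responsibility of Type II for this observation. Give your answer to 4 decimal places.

0.2040

By Bayes' theorem, P(k | x) = π_k f_k(x) / Σ_j π_j f_j(x).
Component likelihoods at x = 3.0:
  f_I = 0.456623
  f_II = 0.0874063
  f_III = 0.000446101
  f_IV = 0.00218171
Multiply by the mixture weights:
  π_I·f_I = 0.23 × 0.456623 = 0.105023
  π_II·f_II = 0.31 × 0.0874063 = 0.027096
  π_III·f_III = 0.16 × 0.000446101 = 7.13761e-05
  π_IV·f_IV = 0.30 × 0.00218171 = 0.000654512
Normaliser: 0.105023 + 0.027096 + 7.13761e-05 + 0.000654512 = 0.132845
P(Type II | data) = 0.027096 / 0.132845 ≈ 0.2040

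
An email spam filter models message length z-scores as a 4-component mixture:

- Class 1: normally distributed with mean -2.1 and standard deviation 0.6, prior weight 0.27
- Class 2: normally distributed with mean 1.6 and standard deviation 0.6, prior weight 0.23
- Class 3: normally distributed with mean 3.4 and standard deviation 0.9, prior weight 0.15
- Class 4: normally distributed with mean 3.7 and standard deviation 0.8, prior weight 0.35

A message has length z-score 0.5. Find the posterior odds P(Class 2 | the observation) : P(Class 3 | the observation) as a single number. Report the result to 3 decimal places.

76.993

Since P(k|x) ∝ w_k f_k(x), the posterior odds are w_i f_i(x) / (w_j f_j(x)).
Component likelihoods at x = 0.5:
  f_1 = (1/(0.6·√(2π)))·exp(−(0.5−-2.1)²/(2·0.6²)) = 0.664904·exp(-9.38889) = 5.56181e-05
  f_2 = (1/(0.6·√(2π)))·exp(−(0.5−1.6)²/(2·0.6²)) = 0.664904·exp(-1.68056) = 0.123852
  f_3 = (1/(0.9·√(2π)))·exp(−(0.5−3.4)²/(2·0.9²)) = 0.443269·exp(-5.19136) = 0.00246655
  f_4 = (1/(0.8·√(2π)))·exp(−(0.5−3.7)²/(2·0.8²)) = 0.498678·exp(-8.00000) = 0.000167288
0.0284859 / 0.000369982 ≈ 76.993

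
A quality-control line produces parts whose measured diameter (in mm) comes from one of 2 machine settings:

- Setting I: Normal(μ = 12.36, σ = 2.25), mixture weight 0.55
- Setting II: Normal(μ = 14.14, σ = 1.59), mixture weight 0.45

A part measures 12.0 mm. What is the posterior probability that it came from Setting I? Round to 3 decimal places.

Posterior ∝ prior × likelihood, so P(k | x) ∝ π_k f_k(x); normalise over all components.
Evaluate each component's likelihood at the observed value:
  p_I = 0.175053
  p_II = 0.101427
Prior × likelihood for each component:
  π_I·p_I = 0.55 × 0.175053 = 0.0962789
  π_II·p_II = 0.45 × 0.101427 = 0.0456423
Marginal: 0.0962789 + 0.0456423 = 0.141921
Responsibility of Setting I: 0.0962789 / 0.141921 ≈ 0.678

0.678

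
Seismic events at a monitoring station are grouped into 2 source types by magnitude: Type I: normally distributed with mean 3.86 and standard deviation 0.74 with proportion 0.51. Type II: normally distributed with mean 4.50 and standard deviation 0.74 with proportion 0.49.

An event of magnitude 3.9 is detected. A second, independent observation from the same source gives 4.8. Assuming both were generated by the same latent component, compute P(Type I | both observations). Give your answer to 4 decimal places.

P(component k | x) = w_k·f_k(x) / marginal(x), where marginal(x) = Σ_j w_j·f_j(x).
Since both observations come from the same component, the likelihood for component k is f_k(x₁)·f_k(x₂).
  f_I = [0.538324] × [0.240598] = 0.12952
  f_II = [0.388081] × [0.49658] = 0.192713
Weight by the priors:
  w_I·f_I = 0.51 × 0.12952 = 0.0660551
  w_II·f_II = 0.49 × 0.192713 = 0.0944296
Marginal: 0.0660551 + 0.0944296 = 0.160485
P(Type I | x₁,x₂) = 0.0660551 / 0.160485 ≈ 0.4116

0.4116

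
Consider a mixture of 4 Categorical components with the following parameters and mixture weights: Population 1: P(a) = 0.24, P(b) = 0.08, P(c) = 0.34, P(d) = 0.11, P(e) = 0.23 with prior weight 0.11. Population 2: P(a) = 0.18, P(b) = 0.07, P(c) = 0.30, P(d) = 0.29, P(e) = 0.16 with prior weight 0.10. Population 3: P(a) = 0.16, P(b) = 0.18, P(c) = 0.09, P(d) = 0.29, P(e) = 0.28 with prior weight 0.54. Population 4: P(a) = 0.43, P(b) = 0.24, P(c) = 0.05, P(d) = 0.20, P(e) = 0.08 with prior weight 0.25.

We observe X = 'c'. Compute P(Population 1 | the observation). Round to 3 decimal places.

The responsibility of component k is w_k f_k(x) divided by Σ_j w_j f_j(x).
Categorical probabilities:
  p_1 = P(c | comp) = 0.34
  p_2 = P(c | comp) = 0.30
  p_3 = P(c | comp) = 0.09
  p_4 = P(c | comp) = 0.05
Prior × likelihood for each component:
  w_1·p_1 = 0.11 × 0.34 = 0.0374
  w_2·p_2 = 0.10 × 0.3 = 0.03
  w_3·p_3 = 0.54 × 0.09 = 0.0486
  w_4·p_4 = 0.25 × 0.05 = 0.0125
Normaliser: 0.0374 + 0.03 + 0.0486 + 0.0125 = 0.1285
So the posterior for Population 1 is 0.0374 / 0.1285 ≈ 0.291.

0.291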